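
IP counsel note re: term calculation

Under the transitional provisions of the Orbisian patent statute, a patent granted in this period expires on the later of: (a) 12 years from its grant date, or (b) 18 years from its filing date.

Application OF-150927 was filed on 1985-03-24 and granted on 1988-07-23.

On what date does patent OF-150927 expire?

2003-03-24

(a) grant + 12 years → 23 July 2000.
(b) filing + 18 years → 24 March 2003.
Later of the two: 24 March 2003.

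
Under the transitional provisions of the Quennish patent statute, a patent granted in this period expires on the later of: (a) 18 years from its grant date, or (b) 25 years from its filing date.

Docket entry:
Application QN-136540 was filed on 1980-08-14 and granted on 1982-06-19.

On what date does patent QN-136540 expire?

(a) grant + 18 years → 19 June 2000.
(b) filing + 25 years → 14 August 2005.
Later of the two: 14 August 2005.

2005-08-14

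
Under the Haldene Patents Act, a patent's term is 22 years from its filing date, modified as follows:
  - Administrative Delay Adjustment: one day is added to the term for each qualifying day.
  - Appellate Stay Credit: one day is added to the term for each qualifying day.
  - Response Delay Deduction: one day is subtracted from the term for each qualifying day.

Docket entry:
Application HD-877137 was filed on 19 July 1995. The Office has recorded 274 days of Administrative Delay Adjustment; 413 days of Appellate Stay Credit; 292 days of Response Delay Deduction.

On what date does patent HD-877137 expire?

2018-08-18

Base term: filing date + 22 years → 19 July 2017.
Administrative Delay Adjustment: +274 days → 19 April 2018.
Appellate Stay Credit: +413 days → 6 June 2019.
Response Delay Deduction: −292 days → 18 August 2018.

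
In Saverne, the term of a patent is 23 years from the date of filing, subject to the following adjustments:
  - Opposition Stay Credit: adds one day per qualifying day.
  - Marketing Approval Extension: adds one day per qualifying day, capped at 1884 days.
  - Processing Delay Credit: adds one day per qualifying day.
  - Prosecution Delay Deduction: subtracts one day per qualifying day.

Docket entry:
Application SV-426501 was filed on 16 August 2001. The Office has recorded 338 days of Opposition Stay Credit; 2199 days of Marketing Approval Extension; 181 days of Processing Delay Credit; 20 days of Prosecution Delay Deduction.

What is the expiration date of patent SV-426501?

Base term: filing date + 23 years → 16 August 2024.
Opposition Stay Credit: +338 days → 20 July 2025.
Marketing Approval Extension: 2199 days claimed exceeds the 1884-day cap, so +1884 days → 16 September 2030.
Processing Delay Credit: +181 days → 16 March 2031.
Prosecution Delay Deduction: −20 days → 24 February 2031.

February 24, 2031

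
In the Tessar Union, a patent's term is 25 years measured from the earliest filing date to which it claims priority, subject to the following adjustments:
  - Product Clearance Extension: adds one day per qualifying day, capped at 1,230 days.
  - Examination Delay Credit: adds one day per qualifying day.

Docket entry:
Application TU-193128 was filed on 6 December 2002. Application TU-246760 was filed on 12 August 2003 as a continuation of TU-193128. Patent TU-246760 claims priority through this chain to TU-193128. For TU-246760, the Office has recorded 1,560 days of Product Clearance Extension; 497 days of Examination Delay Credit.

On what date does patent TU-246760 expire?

August 28, 2032

Earliest priority filing: 6 December 2002.
Base term: 6 December 2002 + 25 years → 6 December 2027.
Product Clearance Extension: 1560 days claimed exceeds the 1230-day cap, so +1230 days → 19 April 2031.
Examination Delay Credit: +497 days → 28 August 2032.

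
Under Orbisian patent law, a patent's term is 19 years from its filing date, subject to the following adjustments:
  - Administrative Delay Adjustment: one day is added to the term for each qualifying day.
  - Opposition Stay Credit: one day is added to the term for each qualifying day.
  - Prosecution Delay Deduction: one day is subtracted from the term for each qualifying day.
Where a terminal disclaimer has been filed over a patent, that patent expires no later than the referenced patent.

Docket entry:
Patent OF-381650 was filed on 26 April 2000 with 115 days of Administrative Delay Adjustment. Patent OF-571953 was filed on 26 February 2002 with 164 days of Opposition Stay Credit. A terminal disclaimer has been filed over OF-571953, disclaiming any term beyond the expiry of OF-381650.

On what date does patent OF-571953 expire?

August 19, 2019

Natural term of OF-571953:
  Base: filing + 19 years → 26 February 2021.
  Opposition Stay Credit: +164 days → 9 August 2021.
Expiry of referenced patent OF-381650:
  Base: filing + 19 years → 26 April 2019.
  Administrative Delay Adjustment: +115 days → 19 August 2019.
Terminal disclaimer: OF-571953 expires on the earlier of 9 August 2021 and 19 August 2019.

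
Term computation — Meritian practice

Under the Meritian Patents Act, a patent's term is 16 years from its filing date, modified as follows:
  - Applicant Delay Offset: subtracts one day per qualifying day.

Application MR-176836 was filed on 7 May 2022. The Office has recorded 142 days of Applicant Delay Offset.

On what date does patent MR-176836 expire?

December 16, 2037

Base term: filing date + 16 years → 7 May 2038.
Applicant Delay Offset: −142 days → 16 December 2037.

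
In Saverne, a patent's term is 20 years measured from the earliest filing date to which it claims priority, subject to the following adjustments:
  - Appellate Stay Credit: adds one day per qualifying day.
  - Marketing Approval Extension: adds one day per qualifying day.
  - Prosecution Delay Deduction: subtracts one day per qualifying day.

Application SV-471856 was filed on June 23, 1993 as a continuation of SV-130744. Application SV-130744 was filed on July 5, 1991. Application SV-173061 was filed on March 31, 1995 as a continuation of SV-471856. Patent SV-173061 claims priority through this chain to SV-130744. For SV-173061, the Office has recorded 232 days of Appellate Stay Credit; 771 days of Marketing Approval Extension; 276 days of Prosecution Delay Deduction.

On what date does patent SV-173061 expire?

2013-07-01

Earliest priority filing: 5 July 1991.
Base term: 5 July 1991 + 20 years → 5 July 2011.
Appellate Stay Credit: +232 days → 22 February 2012.
Marketing Approval Extension: +771 days → 3 April 2014.
Prosecution Delay Deduction: −276 days → 1 July 2013.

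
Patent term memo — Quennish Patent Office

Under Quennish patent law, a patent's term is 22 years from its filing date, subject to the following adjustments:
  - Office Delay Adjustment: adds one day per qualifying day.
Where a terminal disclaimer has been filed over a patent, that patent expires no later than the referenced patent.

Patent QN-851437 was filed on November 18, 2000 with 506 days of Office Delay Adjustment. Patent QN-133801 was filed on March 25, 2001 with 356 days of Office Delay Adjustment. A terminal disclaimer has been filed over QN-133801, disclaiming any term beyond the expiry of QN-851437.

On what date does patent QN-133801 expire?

Natural term of QN-133801:
  Base: filing + 22 years → 25 March 2023.
  Office Delay Adjustment: +356 days → 15 March 2024.
Expiry of referenced patent QN-851437:
  Base: filing + 22 years → 18 November 2022.
  Office Delay Adjustment: +506 days → 7 April 2024.
Terminal disclaimer: QN-133801 expires on the earlier of 15 March 2024 and 7 April 2024.

March 15, 2024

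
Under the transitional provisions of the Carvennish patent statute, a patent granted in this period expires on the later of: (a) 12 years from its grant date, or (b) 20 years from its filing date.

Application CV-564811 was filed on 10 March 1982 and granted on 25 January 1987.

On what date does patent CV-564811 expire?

2002-03-10

(a) grant + 12 years → 25 January 1999.
(b) filing + 20 years → 10 March 2002.
Later of the two: 10 March 2002.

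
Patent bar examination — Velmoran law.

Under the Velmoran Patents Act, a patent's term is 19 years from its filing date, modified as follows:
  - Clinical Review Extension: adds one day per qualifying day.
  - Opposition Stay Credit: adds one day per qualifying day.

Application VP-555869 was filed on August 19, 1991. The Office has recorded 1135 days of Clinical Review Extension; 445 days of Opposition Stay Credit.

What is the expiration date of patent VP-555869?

2014-12-16

Base term: filing date + 19 years → 19 August 2010.
Clinical Review Extension: +1135 days → 27 September 2013.
Opposition Stay Credit: +445 days → 16 December 2014.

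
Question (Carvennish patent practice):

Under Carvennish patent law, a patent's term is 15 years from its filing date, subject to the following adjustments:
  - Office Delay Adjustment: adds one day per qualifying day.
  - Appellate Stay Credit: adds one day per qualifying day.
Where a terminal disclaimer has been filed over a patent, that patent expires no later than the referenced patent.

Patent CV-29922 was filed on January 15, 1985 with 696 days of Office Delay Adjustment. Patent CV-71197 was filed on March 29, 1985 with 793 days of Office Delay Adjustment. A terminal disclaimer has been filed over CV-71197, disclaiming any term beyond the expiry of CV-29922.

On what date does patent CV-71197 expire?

Natural term of CV-71197:
  Base: filing + 15 years → 29 March 2000.
  Office Delay Adjustment: +793 days → 31 May 2002.
Expiry of referenced patent CV-29922:
  Base: filing + 15 years → 15 January 2000.
  Office Delay Adjustment: +696 days → 11 December 2001.
Terminal disclaimer: CV-71197 expires on the earlier of 31 May 2002 and 11 December 2001.

2001-12-11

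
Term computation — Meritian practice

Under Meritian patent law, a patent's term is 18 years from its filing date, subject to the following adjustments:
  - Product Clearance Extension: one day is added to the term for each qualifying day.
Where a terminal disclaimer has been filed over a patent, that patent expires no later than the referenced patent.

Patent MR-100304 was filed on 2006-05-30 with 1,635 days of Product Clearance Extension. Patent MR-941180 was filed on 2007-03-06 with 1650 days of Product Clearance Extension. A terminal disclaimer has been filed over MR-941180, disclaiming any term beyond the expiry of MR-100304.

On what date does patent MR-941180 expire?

Natural term of MR-941180:
  Base: filing + 18 years → 6 March 2025.
  Product Clearance Extension: +1650 days → 11 September 2029.
Expiry of referenced patent MR-100304:
  Base: filing + 18 years → 30 May 2024.
  Product Clearance Extension: +1635 days → 20 November 2028.
Terminal disclaimer: MR-941180 expires on the earlier of 11 September 2029 and 20 November 2028.

2028-11-20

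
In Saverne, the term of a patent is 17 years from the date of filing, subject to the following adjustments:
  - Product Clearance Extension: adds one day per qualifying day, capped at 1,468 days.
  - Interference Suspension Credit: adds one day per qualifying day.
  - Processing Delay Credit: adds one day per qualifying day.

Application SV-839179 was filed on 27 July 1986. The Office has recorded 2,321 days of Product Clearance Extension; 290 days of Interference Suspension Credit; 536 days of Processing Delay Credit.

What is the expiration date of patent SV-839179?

Base term: filing date + 17 years → 27 July 2003.
Product Clearance Extension: 2321 days claimed exceeds the 1468-day cap, so +1468 days → 3 August 2007.
Interference Suspension Credit: +290 days → 19 May 2008.
Processing Delay Credit: +536 days → 6 November 2009.

2009-11-06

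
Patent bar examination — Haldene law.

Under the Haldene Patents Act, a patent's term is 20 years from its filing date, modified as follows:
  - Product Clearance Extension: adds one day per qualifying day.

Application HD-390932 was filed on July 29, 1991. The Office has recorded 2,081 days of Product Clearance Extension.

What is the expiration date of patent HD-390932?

April 9, 2017

Base term: filing date + 20 years → 29 July 2011.
Product Clearance Extension: +2081 days → 9 April 2017.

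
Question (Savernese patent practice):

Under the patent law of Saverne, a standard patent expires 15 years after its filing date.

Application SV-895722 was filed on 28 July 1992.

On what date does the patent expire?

July 28, 2007

Filing date + 15 years → 28 July 2007.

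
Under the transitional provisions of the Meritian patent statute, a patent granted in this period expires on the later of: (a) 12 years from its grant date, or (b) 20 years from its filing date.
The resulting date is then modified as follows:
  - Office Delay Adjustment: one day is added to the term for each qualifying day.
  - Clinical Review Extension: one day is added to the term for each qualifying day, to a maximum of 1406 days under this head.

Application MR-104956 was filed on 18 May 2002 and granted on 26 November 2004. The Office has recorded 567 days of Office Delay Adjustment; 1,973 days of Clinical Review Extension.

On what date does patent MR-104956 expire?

(a) grant + 12 years → 26 November 2016.
(b) filing + 20 years → 18 May 2022.
Later of the two: 18 May 2022.
Office Delay Adjustment: +567 days → 6 December 2023.
Clinical Review Extension: 1973 days claimed exceeds the 1406-day cap, so +1406 days → 12 October 2027.

2027-10-12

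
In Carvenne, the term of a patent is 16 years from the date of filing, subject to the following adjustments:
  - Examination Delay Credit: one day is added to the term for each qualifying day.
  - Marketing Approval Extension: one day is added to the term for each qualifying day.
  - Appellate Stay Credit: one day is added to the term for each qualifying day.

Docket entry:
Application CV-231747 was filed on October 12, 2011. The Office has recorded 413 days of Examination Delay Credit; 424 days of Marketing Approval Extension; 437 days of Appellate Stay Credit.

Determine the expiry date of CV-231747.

2031-04-08

Base term: filing date + 16 years → 12 October 2027.
Examination Delay Credit: +413 days → 28 November 2028.
Marketing Approval Extension: +424 days → 26 January 2030.
Appellate Stay Credit: +437 days → 8 April 2031.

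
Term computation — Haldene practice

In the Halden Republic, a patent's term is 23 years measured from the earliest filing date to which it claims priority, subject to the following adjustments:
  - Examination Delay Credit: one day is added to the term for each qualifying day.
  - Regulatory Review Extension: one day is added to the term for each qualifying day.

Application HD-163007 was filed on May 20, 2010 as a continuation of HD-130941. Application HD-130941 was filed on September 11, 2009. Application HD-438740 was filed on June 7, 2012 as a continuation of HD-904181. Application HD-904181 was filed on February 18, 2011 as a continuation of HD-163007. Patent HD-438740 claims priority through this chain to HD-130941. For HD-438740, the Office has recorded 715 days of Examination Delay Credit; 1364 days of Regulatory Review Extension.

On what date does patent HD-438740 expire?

Earliest priority filing: 11 September 2009.
Base term: 11 September 2009 + 23 years → 11 September 2032.
Examination Delay Credit: +715 days → 27 August 2034.
Regulatory Review Extension: +1364 days → 22 May 2038.

May 22, 2038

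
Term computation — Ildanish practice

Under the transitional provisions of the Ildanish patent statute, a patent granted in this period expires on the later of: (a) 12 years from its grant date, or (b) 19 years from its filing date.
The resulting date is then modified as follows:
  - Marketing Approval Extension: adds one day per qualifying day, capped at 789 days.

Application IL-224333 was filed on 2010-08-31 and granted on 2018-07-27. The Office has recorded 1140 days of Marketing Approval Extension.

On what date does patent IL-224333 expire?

(a) grant + 12 years → 27 July 2030.
(b) filing + 19 years → 31 August 2029.
Later of the two: 27 July 2030.
Marketing Approval Extension: 1140 days claimed exceeds the 789-day cap, so +789 days → 23 September 2032.

2032-09-23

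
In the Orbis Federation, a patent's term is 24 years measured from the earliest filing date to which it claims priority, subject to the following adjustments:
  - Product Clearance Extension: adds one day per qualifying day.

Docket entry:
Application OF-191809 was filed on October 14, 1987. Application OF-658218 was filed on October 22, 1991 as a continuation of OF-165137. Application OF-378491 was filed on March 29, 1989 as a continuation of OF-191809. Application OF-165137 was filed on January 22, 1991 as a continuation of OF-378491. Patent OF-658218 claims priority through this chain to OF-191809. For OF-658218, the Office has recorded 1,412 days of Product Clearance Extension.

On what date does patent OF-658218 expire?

Earliest priority filing: 14 October 1987.
Base term: 14 October 1987 + 24 years → 14 October 2011.
Product Clearance Extension: +1412 days → 26 August 2015.

2015-08-26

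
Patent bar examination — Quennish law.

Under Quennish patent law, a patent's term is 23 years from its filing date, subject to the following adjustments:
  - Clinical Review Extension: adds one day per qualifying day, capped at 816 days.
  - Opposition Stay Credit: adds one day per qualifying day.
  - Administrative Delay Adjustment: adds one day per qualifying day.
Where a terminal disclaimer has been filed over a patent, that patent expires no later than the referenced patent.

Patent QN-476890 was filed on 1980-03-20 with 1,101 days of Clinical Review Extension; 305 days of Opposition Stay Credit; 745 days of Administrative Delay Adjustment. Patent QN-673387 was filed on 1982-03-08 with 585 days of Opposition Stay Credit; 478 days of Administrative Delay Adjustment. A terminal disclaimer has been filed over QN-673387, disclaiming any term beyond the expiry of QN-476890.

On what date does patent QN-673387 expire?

2008-02-04

Natural term of QN-673387:
  Base: filing + 23 years → 8 March 2005.
  Opposition Stay Credit: +585 days → 14 October 2006.
  Administrative Delay Adjustment: +478 days → 4 February 2008.
Expiry of referenced patent QN-476890:
  Base: filing + 23 years → 20 March 2003.
  Clinical Review Extension: 1101 days claimed exceeds the 816-day cap, so +816 days → 13 June 2005.
  Opposition Stay Credit: +305 days → 14 April 2006.
  Administrative Delay Adjustment: +745 days → 28 April 2008.
Terminal disclaimer: QN-673387 expires on the earlier of 4 February 2008 and 28 April 2008.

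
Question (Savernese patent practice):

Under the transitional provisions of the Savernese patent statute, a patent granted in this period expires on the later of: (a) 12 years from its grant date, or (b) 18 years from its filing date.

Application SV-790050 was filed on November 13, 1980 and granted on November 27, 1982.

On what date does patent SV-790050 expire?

(a) grant + 12 years → 27 November 1994.
(b) filing + 18 years → 13 November 1998.
Later of the two: 13 November 1998.

1998-11-13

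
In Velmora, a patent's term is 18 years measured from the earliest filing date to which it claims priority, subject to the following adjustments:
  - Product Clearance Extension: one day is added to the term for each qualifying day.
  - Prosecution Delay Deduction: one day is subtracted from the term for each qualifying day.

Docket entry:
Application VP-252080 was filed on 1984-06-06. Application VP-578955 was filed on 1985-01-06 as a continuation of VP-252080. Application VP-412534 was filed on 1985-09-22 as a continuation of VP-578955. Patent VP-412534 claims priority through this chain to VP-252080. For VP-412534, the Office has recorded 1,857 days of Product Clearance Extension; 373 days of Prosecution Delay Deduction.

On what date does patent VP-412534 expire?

June 29, 2006

Earliest priority filing: 6 June 1984.
Base term: 6 June 1984 + 18 years → 6 June 2002.
Product Clearance Extension: +1857 days → 7 July 2007.
Prosecution Delay Deduction: −373 days → 29 June 2006.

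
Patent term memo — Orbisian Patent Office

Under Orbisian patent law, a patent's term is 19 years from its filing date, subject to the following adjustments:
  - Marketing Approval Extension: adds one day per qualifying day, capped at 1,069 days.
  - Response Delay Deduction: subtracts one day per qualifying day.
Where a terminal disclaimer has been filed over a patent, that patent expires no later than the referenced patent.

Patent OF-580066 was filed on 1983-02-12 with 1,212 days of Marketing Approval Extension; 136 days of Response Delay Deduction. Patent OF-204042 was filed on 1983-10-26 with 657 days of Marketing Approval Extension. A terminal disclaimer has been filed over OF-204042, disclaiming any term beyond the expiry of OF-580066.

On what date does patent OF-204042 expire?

Natural term of OF-204042:
  Base: filing + 19 years → 26 October 2002.
  Marketing Approval Extension: 657 days (within the 1069-day cap) → +657 days → 13 August 2004.
Expiry of referenced patent OF-580066:
  Base: filing + 19 years → 12 February 2002.
  Marketing Approval Extension: 1212 days claimed exceeds the 1069-day cap, so +1069 days → 16 January 2005.
  Response Delay Deduction: −136 days → 2 September 2004.
Terminal disclaimer: OF-204042 expires on the earlier of 13 August 2004 and 2 September 2004.

2004-08-13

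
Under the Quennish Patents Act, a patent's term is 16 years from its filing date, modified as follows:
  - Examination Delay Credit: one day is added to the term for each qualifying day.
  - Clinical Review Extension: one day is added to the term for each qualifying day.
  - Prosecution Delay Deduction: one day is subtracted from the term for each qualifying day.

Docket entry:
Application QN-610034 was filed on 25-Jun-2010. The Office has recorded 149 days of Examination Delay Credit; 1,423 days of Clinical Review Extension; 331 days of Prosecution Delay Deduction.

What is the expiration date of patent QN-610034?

November 17, 2029

Base term: filing date + 16 years → 25 June 2026.
Examination Delay Credit: +149 days → 21 November 2026.
Clinical Review Extension: +1423 days → 14 October 2030.
Prosecution Delay Deduction: −331 days → 17 November 2029.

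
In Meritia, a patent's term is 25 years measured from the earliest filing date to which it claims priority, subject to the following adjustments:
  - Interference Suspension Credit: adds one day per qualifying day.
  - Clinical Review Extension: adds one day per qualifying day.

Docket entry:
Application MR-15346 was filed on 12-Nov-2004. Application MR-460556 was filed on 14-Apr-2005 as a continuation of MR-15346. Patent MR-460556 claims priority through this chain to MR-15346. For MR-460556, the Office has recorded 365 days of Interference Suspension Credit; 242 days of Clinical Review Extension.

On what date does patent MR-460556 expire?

Earliest priority filing: 12 November 2004.
Base term: 12 November 2004 + 25 years → 12 November 2029.
Interference Suspension Credit: +365 days → 12 November 2030.
Clinical Review Extension: +242 days → 12 July 2031.

July 12, 2031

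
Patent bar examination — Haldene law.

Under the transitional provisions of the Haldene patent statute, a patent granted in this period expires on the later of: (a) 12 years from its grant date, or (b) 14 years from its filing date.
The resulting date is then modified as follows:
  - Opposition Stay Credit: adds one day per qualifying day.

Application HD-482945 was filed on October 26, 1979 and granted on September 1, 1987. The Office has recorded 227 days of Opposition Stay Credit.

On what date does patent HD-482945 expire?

2000-04-15

(a) grant + 12 years → 1 September 1999.
(b) filing + 14 years → 26 October 1993.
Later of the two: 1 September 1999.
Opposition Stay Credit: +227 days → 15 April 2000.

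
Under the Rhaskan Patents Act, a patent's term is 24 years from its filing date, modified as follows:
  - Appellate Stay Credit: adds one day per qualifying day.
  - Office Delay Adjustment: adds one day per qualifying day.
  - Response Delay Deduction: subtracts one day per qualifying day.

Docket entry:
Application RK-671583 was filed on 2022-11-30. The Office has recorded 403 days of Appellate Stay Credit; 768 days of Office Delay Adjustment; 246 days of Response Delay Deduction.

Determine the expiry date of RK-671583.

Base term: filing date + 24 years → 30 November 2046.
Appellate Stay Credit: +403 days → 7 January 2048.
Office Delay Adjustment: +768 days → 13 February 2050.
Response Delay Deduction: −246 days → 12 June 2049.

June 12, 2049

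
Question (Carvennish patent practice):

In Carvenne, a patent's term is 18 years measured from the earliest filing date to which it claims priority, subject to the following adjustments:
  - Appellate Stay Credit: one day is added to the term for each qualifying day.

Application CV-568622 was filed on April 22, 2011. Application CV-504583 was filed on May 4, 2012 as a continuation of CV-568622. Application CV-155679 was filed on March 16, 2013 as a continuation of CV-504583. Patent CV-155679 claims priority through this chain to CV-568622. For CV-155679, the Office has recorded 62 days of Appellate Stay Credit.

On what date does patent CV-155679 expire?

Earliest priority filing: 22 April 2011.
Base term: 22 April 2011 + 18 years → 22 April 2029.
Appellate Stay Credit: +62 days → 23 June 2029.

2029-06-23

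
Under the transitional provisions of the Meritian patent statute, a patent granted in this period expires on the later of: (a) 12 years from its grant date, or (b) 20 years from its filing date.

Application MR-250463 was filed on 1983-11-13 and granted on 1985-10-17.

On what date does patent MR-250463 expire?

2003-11-13

(a) grant + 12 years → 17 October 1997.
(b) filing + 20 years → 13 November 2003.
Later of the two: 13 November 2003.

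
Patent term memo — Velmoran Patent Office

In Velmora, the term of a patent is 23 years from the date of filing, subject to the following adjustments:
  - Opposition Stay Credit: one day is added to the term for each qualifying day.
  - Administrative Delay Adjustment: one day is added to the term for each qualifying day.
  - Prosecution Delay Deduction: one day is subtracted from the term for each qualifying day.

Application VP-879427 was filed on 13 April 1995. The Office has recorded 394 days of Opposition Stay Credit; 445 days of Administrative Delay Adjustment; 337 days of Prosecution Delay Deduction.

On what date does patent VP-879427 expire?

2019-08-28

Base term: filing date + 23 years → 13 April 2018.
Opposition Stay Credit: +394 days → 12 May 2019.
Administrative Delay Adjustment: +445 days → 30 July 2020.
Prosecution Delay Deduction: −337 days → 28 August 2019.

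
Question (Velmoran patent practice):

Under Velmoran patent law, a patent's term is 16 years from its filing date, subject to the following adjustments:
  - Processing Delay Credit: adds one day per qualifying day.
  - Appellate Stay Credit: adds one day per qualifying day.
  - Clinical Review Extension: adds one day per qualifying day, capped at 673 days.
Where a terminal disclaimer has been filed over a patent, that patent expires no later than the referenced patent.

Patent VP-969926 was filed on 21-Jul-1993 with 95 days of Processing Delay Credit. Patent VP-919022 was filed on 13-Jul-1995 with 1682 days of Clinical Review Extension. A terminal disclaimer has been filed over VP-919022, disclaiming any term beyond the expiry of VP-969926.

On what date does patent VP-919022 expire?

October 24, 2009

Natural term of VP-919022:
  Base: filing + 16 years → 13 July 2011.
  Clinical Review Extension: 1682 days claimed exceeds the 673-day cap, so +673 days → 16 May 2013.
Expiry of referenced patent VP-969926:
  Base: filing + 16 years → 21 July 2009.
  Processing Delay Credit: +95 days → 24 October 2009.
Terminal disclaimer: VP-919022 expires on the earlier of 16 May 2013 and 24 October 2009.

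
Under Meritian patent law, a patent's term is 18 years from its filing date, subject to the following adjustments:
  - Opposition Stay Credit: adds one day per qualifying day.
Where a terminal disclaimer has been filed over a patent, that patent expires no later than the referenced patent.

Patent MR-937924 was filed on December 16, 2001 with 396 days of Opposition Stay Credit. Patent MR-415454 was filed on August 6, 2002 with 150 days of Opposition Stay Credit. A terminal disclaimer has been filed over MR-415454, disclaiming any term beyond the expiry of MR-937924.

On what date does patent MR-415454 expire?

January 3, 2021

Natural term of MR-415454:
  Base: filing + 18 years → 6 August 2020.
  Opposition Stay Credit: +150 days → 3 January 2021.
Expiry of referenced patent MR-937924:
  Base: filing + 18 years → 16 December 2019.
  Opposition Stay Credit: +396 days → 15 January 2021.
Terminal disclaimer: MR-415454 expires on the earlier of 3 January 2021 and 15 January 2021.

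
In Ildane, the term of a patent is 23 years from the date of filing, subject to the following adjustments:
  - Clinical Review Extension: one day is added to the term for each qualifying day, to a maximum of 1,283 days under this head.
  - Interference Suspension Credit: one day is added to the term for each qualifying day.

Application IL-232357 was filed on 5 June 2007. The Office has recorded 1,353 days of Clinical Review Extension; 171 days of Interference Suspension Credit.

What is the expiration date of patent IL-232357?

May 29, 2034

Base term: filing date + 23 years → 5 June 2030.
Clinical Review Extension: 1353 days claimed exceeds the 1283-day cap, so +1283 days → 9 December 2033.
Interference Suspension Credit: +171 days → 29 May 2034.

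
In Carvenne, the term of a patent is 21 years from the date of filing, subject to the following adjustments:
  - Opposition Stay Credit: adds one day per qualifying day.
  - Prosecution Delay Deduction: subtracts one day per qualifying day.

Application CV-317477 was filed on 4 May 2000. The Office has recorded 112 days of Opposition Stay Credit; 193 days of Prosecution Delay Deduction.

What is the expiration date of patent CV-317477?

Base term: filing date + 21 years → 4 May 2021.
Opposition Stay Credit: +112 days → 24 August 2021.
Prosecution Delay Deduction: −193 days → 12 February 2021.

February 12, 2021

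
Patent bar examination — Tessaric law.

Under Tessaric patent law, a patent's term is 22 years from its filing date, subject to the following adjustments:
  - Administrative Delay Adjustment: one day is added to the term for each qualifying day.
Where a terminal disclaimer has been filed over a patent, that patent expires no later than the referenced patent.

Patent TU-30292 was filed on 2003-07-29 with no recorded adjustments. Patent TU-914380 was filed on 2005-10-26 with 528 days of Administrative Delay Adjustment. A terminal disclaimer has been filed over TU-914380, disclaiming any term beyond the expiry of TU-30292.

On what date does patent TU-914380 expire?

July 29, 2025

Natural term of TU-914380:
  Base: filing + 22 years → 26 October 2027.
  Administrative Delay Adjustment: +528 days → 6 April 2029.
Expiry of referenced patent TU-30292:
  Base: filing + 22 years → 29 July 2025.
Terminal disclaimer: TU-914380 expires on the earlier of 6 April 2029 and 29 July 2025.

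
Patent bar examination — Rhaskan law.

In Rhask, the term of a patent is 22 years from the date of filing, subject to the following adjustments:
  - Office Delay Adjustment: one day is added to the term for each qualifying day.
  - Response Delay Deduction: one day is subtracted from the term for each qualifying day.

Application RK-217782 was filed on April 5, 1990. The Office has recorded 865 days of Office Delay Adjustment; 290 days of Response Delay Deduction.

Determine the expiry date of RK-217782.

2013-11-01

Base term: filing date + 22 years → 5 April 2012.
Office Delay Adjustment: +865 days → 18 August 2014.
Response Delay Deduction: −290 days → 1 November 2013.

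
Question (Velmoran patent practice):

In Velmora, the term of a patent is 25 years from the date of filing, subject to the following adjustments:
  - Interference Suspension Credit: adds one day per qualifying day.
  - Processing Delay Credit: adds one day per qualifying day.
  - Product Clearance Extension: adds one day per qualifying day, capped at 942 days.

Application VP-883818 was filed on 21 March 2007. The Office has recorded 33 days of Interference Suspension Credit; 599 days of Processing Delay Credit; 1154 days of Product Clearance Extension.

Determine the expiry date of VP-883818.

Base term: filing date + 25 years → 21 March 2032.
Interference Suspension Credit: +33 days → 23 April 2032.
Processing Delay Credit: +599 days → 13 December 2033.
Product Clearance Extension: 1154 days claimed exceeds the 942-day cap, so +942 days → 12 July 2036.

2036-07-12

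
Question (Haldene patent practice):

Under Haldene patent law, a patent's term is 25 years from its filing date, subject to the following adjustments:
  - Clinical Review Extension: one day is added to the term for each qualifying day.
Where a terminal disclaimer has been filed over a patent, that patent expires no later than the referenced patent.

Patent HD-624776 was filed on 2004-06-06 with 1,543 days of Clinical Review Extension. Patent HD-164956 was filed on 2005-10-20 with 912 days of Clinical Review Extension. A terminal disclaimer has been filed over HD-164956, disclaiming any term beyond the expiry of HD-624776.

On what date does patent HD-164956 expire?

Natural term of HD-164956:
  Base: filing + 25 years → 20 October 2030.
  Clinical Review Extension: +912 days → 19 April 2033.
Expiry of referenced patent HD-624776:
  Base: filing + 25 years → 6 June 2029.
  Clinical Review Extension: +1543 days → 27 August 2033.
Terminal disclaimer: HD-164956 expires on the earlier of 19 April 2033 and 27 August 2033.

April 19, 2033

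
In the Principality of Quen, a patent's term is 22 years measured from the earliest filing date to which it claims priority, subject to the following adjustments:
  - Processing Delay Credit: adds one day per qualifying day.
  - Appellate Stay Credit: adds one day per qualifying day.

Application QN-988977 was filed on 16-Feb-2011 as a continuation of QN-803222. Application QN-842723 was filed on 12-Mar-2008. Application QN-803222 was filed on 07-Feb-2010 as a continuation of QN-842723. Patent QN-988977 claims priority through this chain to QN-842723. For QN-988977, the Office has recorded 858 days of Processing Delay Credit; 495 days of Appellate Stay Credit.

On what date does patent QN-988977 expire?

November 24, 2033

Earliest priority filing: 12 March 2008.
Base term: 12 March 2008 + 22 years → 12 March 2030.
Processing Delay Credit: +858 days → 17 July 2032.
Appellate Stay Credit: +495 days → 24 November 2033.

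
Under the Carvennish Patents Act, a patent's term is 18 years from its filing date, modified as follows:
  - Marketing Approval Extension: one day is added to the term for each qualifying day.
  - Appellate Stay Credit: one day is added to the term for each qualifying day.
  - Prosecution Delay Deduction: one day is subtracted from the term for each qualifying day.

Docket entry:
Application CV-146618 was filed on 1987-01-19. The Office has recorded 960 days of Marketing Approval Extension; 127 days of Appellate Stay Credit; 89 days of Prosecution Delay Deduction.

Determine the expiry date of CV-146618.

2007-10-14

Base term: filing date + 18 years → 19 January 2005.
Marketing Approval Extension: +960 days → 6 September 2007.
Appellate Stay Credit: +127 days → 11 January 2008.
Prosecution Delay Deduction: −89 days → 14 October 2007.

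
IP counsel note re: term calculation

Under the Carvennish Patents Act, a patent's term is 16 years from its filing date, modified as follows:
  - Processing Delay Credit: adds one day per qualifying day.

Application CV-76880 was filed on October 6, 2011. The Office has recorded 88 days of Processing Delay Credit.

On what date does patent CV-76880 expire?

Base term: filing date + 16 years → 6 October 2027.
Processing Delay Credit: +88 days → 2 January 2028.

2028-01-02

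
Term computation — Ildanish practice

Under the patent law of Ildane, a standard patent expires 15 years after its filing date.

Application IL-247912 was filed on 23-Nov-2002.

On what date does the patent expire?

November 23, 2017

Filing date + 15 years → 23 November 2017.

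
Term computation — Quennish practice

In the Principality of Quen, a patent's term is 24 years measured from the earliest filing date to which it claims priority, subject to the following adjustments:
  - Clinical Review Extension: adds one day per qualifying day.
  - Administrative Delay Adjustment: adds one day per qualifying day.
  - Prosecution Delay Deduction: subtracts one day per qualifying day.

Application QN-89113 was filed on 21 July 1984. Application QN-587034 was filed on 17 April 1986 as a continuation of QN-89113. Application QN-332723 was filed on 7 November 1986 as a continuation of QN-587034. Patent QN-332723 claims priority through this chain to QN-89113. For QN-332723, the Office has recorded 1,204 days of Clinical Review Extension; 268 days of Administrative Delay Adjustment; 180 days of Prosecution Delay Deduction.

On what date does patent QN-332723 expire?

Earliest priority filing: 21 July 1984.
Base term: 21 July 1984 + 24 years → 21 July 2008.
Clinical Review Extension: +1204 days → 7 November 2011.
Administrative Delay Adjustment: +268 days → 1 August 2012.
Prosecution Delay Deduction: −180 days → 3 February 2012.

February 3, 2012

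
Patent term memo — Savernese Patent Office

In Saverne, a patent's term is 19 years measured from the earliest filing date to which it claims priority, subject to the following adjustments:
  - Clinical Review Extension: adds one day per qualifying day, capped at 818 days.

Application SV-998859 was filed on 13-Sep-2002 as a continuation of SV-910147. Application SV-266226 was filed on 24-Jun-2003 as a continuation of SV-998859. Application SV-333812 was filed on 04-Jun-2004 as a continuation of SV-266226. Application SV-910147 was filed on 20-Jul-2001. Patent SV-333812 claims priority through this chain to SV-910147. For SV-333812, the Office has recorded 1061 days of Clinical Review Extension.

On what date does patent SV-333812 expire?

Earliest priority filing: 20 July 2001.
Base term: 20 July 2001 + 19 years → 20 July 2020.
Clinical Review Extension: 1061 days claimed exceeds the 818-day cap, so +818 days → 16 October 2022.

2022-10-16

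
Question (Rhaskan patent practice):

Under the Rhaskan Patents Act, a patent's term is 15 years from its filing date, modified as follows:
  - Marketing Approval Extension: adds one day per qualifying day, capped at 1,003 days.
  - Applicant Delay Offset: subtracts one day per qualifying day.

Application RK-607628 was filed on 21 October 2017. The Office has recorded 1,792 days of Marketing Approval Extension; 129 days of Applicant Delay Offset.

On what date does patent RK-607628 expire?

Base term: filing date + 15 years → 21 October 2032.
Marketing Approval Extension: 1792 days claimed exceeds the 1003-day cap, so +1003 days → 21 July 2035.
Applicant Delay Offset: −129 days → 14 March 2035.

2035-03-14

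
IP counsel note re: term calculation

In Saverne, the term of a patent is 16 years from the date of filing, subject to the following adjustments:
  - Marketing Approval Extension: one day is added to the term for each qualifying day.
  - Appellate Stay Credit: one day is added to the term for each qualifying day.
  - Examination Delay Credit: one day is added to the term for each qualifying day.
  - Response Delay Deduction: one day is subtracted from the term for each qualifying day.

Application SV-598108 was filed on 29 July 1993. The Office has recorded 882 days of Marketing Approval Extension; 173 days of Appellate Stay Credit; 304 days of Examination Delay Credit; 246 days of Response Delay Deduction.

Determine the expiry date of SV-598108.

Base term: filing date + 16 years → 29 July 2009.
Marketing Approval Extension: +882 days → 28 December 2011.
Appellate Stay Credit: +173 days → 18 June 2012.
Examination Delay Credit: +304 days → 18 April 2013.
Response Delay Deduction: −246 days → 15 August 2012.

2012-08-15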